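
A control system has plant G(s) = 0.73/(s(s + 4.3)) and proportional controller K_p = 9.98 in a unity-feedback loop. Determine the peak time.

T_p = 1.93 s

The closed-loop denominator s² + 4.3s + 7.285 gives ω_n = √7.285 = 2.699 and ζ = 4.3/(2ω_n) = 0.7965.
Damped frequency ω_d = ω_n√(1−ζ²) = 1.632 rad/s, so peak time T_p = π/ω_d = 1.93 s.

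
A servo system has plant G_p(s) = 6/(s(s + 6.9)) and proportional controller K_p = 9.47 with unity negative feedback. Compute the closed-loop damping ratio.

1 + K_p·G_p(s) = 0 gives s² + 6.9s + 56.82 = 0.
Matching s² + 2ζω_n s + ω_n²: ω_n = √56.82 = 7.538 rad/s and 2ζω_n = 6.9, so ζ = 6.9/(2·7.538) = 0.458.

ζ = 0.458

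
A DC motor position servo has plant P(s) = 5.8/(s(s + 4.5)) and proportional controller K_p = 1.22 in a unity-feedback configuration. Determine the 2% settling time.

T_s ≈ 1.78 s

Closed-loop characteristic equation: s² + 4.5s + 7.076 = 0, so ω_n = 2.66 rad/s and ζ = 4.5/(2·2.66) = 0.8458.
2% settling time T_s ≈ 4/(ζω_n) = 4/2.25 = 1.78 s.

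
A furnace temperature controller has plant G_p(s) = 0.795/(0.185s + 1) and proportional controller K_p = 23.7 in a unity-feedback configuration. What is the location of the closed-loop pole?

s = -107.3

Closed loop: T(s) = K_p·G_p/(1+K_p·G_p) = 18.84/(0.185s + 1 + 18.84), with pole at s = −(1 + 18.84)/0.185 = −107.3.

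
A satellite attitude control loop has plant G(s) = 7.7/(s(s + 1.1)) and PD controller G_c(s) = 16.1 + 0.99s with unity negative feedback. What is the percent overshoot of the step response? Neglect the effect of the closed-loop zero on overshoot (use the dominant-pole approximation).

26.2%

Forward path: (16.1 + 0.99s)·7.7/(s(s+1.1)). The closed-loop characteristic equation is s² + (1.1 + 7.7·0.99)s + 7.7·16.1 = 0.
That is s² + 8.723s + 124 = 0, so ω_n = 11.13 rad/s and ζ = 8.723/(2·11.13) = 0.3917.
%OS = 100·exp(−πζ/√(1−ζ²)) = 26.2%.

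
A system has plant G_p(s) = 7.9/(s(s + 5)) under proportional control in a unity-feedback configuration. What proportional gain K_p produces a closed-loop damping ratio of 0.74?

Closed-loop characteristic equation: s² + 5s + K_p·7.9 = 0.
So ω_n = √(7.9K_p) and 2ζω_n = 5, giving ζ = 5/(2√(7.9K_p)).
Setting ζ = 0.74: √(7.9K_p) = 5/(2·0.74) = 3.378, so K_p = 11.41/7.9 = 1.44.

K_p = 1.44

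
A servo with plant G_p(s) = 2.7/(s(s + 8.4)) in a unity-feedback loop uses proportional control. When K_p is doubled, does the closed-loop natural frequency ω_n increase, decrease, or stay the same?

increase

ω_n = √(2.7·K_p), which grows with K_p.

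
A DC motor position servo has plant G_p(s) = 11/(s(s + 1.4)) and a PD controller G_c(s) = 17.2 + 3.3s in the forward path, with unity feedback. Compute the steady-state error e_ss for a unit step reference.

The open loop G_c(s)G_p(s) has a pole at the origin (type 1), so the static position error constant is infinite and e_ss = 1/(1+∞) = 0.

0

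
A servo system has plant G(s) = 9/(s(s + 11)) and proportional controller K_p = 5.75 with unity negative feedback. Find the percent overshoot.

The closed-loop denominator s² + 11s + 51.75 gives ω_n = √51.75 = 7.194 and ζ = 11/(2ω_n) = 0.7646.
%OS = 100·exp(−πζ/√(1−ζ²)) = 100·exp(−π·0.7646/√0.4155) = 2.41%.

2.41%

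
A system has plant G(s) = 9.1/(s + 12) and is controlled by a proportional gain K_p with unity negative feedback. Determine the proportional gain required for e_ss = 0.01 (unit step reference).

The loop is type 0, so e_ss(step) = 1/(1 + K_pos) with K_pos = K_p·G(0).
G(0) = 0.7583. Require 1/(1 + K_p·0.7583) = 0.01, so 1 + 0.7583·K_p = 100.
K_p = (100 − 1)/0.7583 = 131.

K_p = 131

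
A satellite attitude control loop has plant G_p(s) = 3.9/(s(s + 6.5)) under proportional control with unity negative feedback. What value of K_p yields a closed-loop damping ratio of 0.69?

Closed-loop characteristic equation: s² + 6.5s + K_p·3.9 = 0.
So ω_n = √(3.9K_p) and 2ζω_n = 6.5, giving ζ = 6.5/(2√(3.9K_p)).
Setting ζ = 0.69: √(3.9K_p) = 6.5/(2·0.69) = 4.71, so K_p = 22.19/3.9 = 5.69.

K_p = 5.69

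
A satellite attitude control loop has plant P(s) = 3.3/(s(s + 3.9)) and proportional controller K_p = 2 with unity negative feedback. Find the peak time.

T_p = 1.88 s

Closed-loop characteristic equation: s² + 3.9s + 6.6 = 0, so ω_n = 2.569 rad/s and ζ = 3.9/(2·2.569) = 0.759.
Damped frequency ω_d = ω_n√(1−ζ²) = 1.673 rad/s, so peak time T_p = π/ω_d = 1.88 s.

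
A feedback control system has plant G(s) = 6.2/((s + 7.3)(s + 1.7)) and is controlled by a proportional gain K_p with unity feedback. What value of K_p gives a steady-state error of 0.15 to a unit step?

K_p = 11.3

The loop is type 0, so e_ss(step) = 1/(1 + K_pos) with K_pos = K_p·G(0).
G(0) = 0.4996. Require 1/(1 + K_p·0.4996) = 0.15, so 1 + 0.4996·K_p = 6.667.
K_p = (6.667 − 1)/0.4996 = 11.3.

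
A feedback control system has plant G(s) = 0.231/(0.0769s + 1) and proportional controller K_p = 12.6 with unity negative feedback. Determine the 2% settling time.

Closed loop: T(s) = K_p·G/(1+K_p·G) = 2.911/(0.0769s + 1 + 2.911), with pole at s = −(1 + 2.911)/0.0769 = −50.85.
τ = 1/50.85 = 0.01966 s, so 2% settling time ≈ 4τ = 0.0787 s.

T_s ≈ 0.0787 s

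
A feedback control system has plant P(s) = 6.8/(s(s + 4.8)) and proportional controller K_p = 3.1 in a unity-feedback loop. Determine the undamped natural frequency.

ω_n = 4.59 rad/s

With unity feedback the closed-loop characteristic equation is s² + 4.8s + 3.1·6.8 = s² + 4.8s + 21.08 = 0.
So ω_n² = 21.08 ⇒ ω_n = 4.591 rad/s, and ζ = 4.8/(2ω_n) = 0.523.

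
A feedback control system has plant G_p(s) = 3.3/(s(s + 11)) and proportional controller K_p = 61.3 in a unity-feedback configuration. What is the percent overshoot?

The closed-loop denominator s² + 11s + 202.3 gives ω_n = √202.3 = 14.22 and ζ = 11/(2ω_n) = 0.3867.
%OS = 100·exp(−πζ/√(1−ζ²)) = 100·exp(−π·0.3867/√0.8505) = 26.8%.

26.8%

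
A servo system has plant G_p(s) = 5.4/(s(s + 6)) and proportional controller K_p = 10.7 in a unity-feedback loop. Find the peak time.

T_p = 0.45 s

Closed-loop characteristic equation: s² + 6s + 57.78 = 0, so ω_n = 7.601 rad/s and ζ = 6/(2·7.601) = 0.3947.
Damped frequency ω_d = ω_n√(1−ζ²) = 6.984 rad/s, so peak time T_p = π/ω_d = 0.45 s.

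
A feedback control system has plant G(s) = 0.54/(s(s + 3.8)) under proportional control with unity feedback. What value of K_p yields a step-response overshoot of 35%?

K_p = 66.6

From %OS = 100·exp(−πζ/√(1−ζ²)) = 35%, ζ = −ln(0.35)/√(π²+ln²(0.35)) = 0.3169.
Characteristic equation s² + 3.8s + 0.54K_p = 0 gives ζ = 3.8/(2√(0.54K_p)).
Setting ζ = 0.3169: √(0.54K_p) = 3.8/(2·0.3169) = 5.995, so K_p = 35.94/0.54 = 66.6.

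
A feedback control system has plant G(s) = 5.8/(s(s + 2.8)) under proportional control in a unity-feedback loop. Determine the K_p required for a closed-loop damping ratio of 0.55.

K_p = 1.12

Closed-loop characteristic equation: s² + 2.8s + K_p·5.8 = 0.
So ω_n = √(5.8K_p) and 2ζω_n = 2.8, giving ζ = 2.8/(2√(5.8K_p)).
Setting ζ = 0.55: √(5.8K_p) = 2.8/(2·0.55) = 2.545, so K_p = 6.479/5.8 = 1.12.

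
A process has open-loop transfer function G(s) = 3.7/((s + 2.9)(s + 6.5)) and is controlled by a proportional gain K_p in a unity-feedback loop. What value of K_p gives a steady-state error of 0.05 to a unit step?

K_p = 96.8

The loop is type 0, so e_ss(step) = 1/(1 + K_pos) with K_pos = K_p·G(0).
G(0) = 0.1963. Require 1/(1 + K_p·0.1963) = 0.05, so 1 + 0.1963·K_p = 20.
K_p = (20 − 1)/0.1963 = 96.8.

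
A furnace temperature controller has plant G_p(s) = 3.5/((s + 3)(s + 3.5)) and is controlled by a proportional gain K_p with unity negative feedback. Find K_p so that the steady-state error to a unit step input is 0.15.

The loop is type 0, so e_ss(step) = 1/(1 + K_pos) with K_pos = K_p·G_p(0).
G_p(0) = 0.3333. Require 1/(1 + K_p·0.3333) = 0.15, so 1 + 0.3333·K_p = 6.667.
K_p = (6.667 − 1)/0.3333 = 17.

K_p = 17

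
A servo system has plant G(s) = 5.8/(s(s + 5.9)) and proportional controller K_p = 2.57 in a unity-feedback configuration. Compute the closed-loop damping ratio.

ζ = 0.764

The closed-loop denominator is s(s+5.9) + 2.57·5.8 = s² + 5.9s + 14.91.
Matching s² + 2ζω_n s + ω_n²: ω_n = √14.91 = 3.861 rad/s and 2ζω_n = 5.9, so ζ = 5.9/(2·3.861) = 0.764.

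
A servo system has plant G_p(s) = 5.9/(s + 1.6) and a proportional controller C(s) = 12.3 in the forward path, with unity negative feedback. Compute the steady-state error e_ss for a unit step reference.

0.0216

The loop is type 0. Static position error constant K_pos = C(0)·G_p(0) = 12.3·3.688 = 45.36.
Steady-state error to a unit step: e_ss = 1/(1+K_pos) = 1/46.36 = 0.0216.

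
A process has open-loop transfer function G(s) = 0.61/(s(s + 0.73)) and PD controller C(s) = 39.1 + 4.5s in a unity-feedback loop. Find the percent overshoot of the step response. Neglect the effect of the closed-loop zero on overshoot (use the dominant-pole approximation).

30.2%

Forward path: (39.1 + 4.5s)·0.61/(s(s+0.73)). The closed-loop characteristic equation is s² + (0.73 + 0.61·4.5)s + 0.61·39.1 = 0.
That is s² + 3.475s + 23.85 = 0, so ω_n = 4.884 rad/s and ζ = 3.475/(2·4.884) = 0.3558.
%OS = 100·exp(−πζ/√(1−ζ²)) = 30.2%.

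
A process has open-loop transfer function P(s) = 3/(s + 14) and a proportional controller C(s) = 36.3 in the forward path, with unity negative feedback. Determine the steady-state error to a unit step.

The loop is type 0. Static position error constant K_pos = C(0)·P(0) = 36.3·0.2143 = 7.779.
Steady-state error to a unit step: e_ss = 1/(1+K_pos) = 1/8.779 = 0.114.

0.114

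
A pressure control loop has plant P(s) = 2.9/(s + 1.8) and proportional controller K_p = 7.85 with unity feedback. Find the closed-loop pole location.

Closed-loop transfer function: T(s) = K_p·P(s)/(1 + K_p·P(s)) = 22.76/(s + 1.8 + 22.76) = 22.76/(s + 24.56).
The closed-loop pole is at s = −24.56.

s = -24.56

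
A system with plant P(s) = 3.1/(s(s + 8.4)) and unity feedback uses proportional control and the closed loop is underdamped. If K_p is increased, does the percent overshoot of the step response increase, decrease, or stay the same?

ζ = 8.4/(2√(3.1K_p)) decreases as K_p grows; lower damping means more overshoot.

increase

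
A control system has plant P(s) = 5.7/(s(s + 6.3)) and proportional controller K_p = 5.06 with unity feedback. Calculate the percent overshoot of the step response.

Closed-loop characteristic equation: s² + 6.3s + 28.84 = 0, so ω_n = 5.37 rad/s and ζ = 6.3/(2·5.37) = 0.5865.
%OS = 100·exp(−πζ/√(1−ζ²)) = 100·exp(−π·0.5865/√0.656) = 10.3%.

10.3%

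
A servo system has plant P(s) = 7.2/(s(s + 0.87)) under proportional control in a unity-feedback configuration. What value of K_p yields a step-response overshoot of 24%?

K_p = 0.154

From %OS = 100·exp(−πζ/√(1−ζ²)) = 24%, ζ = −ln(0.24)/√(π²+ln²(0.24)) = 0.4136.
Characteristic equation s² + 0.87s + 7.2K_p = 0 gives ζ = 0.87/(2√(7.2K_p)).
Setting ζ = 0.4136: √(7.2K_p) = 0.87/(2·0.4136) = 1.052, so K_p = 1.106/7.2 = 0.154.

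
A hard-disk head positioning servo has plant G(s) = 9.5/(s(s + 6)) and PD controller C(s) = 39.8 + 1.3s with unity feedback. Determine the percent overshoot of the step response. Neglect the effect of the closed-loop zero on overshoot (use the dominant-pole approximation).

18.6%

Forward path: (39.8 + 1.3s)·9.5/(s(s+6)). The closed-loop characteristic equation is s² + (6 + 9.5·1.3)s + 9.5·39.8 = 0.
That is s² + 18.35s + 378.1 = 0, so ω_n = 19.44 rad/s and ζ = 18.35/(2·19.44) = 0.4718.
%OS = 100·exp(−πζ/√(1−ζ²)) = 18.6%.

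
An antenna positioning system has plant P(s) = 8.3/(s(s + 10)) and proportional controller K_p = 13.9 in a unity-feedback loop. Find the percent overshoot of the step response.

19.2%

Closed-loop characteristic equation: s² + 10s + 115.4 = 0, so ω_n = 10.74 rad/s and ζ = 10/(2·10.74) = 0.4655.
%OS = 100·exp(−πζ/√(1−ζ²)) = 100·exp(−π·0.4655/√0.7833) = 19.2%.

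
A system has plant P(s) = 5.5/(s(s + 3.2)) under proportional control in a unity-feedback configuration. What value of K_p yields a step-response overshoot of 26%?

From %OS = 100·exp(−πζ/√(1−ζ²)) = 26%, ζ = −ln(0.26)/√(π²+ln²(0.26)) = 0.3941.
Characteristic equation s² + 3.2s + 5.5K_p = 0 gives ζ = 3.2/(2√(5.5K_p)).
Setting ζ = 0.3941: √(5.5K_p) = 3.2/(2·0.3941) = 4.06, so K_p = 16.48/5.5 = 3.

K_p = 3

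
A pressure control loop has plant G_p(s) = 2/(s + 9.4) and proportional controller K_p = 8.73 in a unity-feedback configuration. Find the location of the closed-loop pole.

s = -26.86

Closed-loop transfer function: T(s) = K_p·G_p(s)/(1 + K_p·G_p(s)) = 17.46/(s + 9.4 + 17.46) = 17.46/(s + 26.86).
The closed-loop pole is at s = −26.86.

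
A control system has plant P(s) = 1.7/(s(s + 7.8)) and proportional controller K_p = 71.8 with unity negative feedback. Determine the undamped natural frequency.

ω_n = 11 rad/s

1 + K_p·P(s) = 0 gives s² + 7.8s + 122.1 = 0.
Matching s² + 2ζω_n s + ω_n²: ω_n = √122.1 = 11.05 rad/s and 2ζω_n = 7.8, so ζ = 7.8/(2·11.05) = 0.353.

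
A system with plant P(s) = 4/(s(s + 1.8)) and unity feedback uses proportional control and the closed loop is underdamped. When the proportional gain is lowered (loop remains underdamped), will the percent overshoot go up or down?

ζ = 1.8/(2√(4K_p)) rises as K_p falls; higher damping means less overshoot.

decrease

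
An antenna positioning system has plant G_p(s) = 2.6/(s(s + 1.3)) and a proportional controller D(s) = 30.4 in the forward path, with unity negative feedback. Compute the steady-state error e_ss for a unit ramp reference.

0.0164

The loop has one pole at the origin (type 1). Velocity error constant K_v = lim_{s→0} s·D(s)G_p(s) = 30.4·2.6/1.3 = 60.8.
Steady-state error to a unit ramp: e_ss = 1/K_v = 0.0164.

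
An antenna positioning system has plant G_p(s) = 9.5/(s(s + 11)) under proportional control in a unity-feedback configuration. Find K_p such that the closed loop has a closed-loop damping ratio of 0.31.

K_p = 33.1

Closed-loop characteristic equation: s² + 11s + K_p·9.5 = 0.
So ω_n = √(9.5K_p) and 2ζω_n = 11, giving ζ = 11/(2√(9.5K_p)).
Setting ζ = 0.31: √(9.5K_p) = 11/(2·0.31) = 17.74, so K_p = 314.8/9.5 = 33.1.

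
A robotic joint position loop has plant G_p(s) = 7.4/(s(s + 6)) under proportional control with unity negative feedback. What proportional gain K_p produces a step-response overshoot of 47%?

From %OS = 100·exp(−πζ/√(1−ζ²)) = 47%, ζ = −ln(0.47)/√(π²+ln²(0.47)) = 0.2337.
Characteristic equation s² + 6s + 7.4K_p = 0 gives ζ = 6/(2√(7.4K_p)).
Setting ζ = 0.2337: √(7.4K_p) = 6/(2·0.2337) = 12.84, so K_p = 164.8/7.4 = 22.3.

K_p = 22.3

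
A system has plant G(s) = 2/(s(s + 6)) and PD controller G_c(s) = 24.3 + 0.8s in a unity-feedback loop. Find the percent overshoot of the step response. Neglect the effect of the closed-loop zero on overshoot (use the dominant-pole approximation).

Forward path: (24.3 + 0.8s)·2/(s(s+6)). The closed-loop characteristic equation is s² + (6 + 2·0.8)s + 2·24.3 = 0.
That is s² + 7.6s + 48.6 = 0, so ω_n = 6.971 rad/s and ζ = 7.6/(2·6.971) = 0.5451.
%OS = 100·exp(−πζ/√(1−ζ²)) = 13%.

13%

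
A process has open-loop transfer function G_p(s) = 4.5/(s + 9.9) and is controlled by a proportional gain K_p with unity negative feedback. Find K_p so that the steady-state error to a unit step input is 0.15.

Steady-state error for a unit step on this type-0 loop is 1/(1 + K_p·G_p(0)).
G_p(0) = 0.4545. Require 1/(1 + K_p·0.4545) = 0.15, so 1 + 0.4545·K_p = 6.667.
K_p = (6.667 − 1)/0.4545 = 12.5.

K_p = 12.5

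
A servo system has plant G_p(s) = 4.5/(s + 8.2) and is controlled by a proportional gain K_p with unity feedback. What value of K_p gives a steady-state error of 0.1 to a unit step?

The loop is type 0, so e_ss(step) = 1/(1 + K_pos) with K_pos = K_p·G_p(0).
G_p(0) = 0.5488. Require 1/(1 + K_p·0.5488) = 0.1, so 1 + 0.5488·K_p = 10.
K_p = (10 − 1)/0.5488 = 16.4.

K_p = 16.4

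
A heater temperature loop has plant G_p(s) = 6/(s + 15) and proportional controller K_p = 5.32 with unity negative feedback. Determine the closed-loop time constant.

τ = 0.0213 s

Closed-loop transfer function: T(s) = K_p·G_p(s)/(1 + K_p·G_p(s)) = 31.92/(s + 15 + 31.92) = 31.92/(s + 46.92).
Time constant τ = 1/46.92 = 0.0213 s.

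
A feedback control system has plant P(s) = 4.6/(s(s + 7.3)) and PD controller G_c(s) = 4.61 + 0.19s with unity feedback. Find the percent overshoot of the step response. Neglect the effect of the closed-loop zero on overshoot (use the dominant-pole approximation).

0.236%

Forward path: (4.61 + 0.19s)·4.6/(s(s+7.3)). The closed-loop characteristic equation is s² + (7.3 + 4.6·0.19)s + 4.6·4.61 = 0.
That is s² + 8.174s + 21.21 = 0, so ω_n = 4.605 rad/s and ζ = 8.174/(2·4.605) = 0.8875.
%OS = 100·exp(−πζ/√(1−ζ²)) = 0.236%.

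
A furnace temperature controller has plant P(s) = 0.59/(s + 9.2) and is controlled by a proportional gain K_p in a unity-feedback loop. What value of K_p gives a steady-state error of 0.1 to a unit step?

Steady-state error for a unit step on this type-0 loop is 1/(1 + K_p·P(0)).
P(0) = 0.06413. Require 1/(1 + K_p·0.06413) = 0.1, so 1 + 0.06413·K_p = 10.
K_p = (10 − 1)/0.06413 = 140.

K_p = 140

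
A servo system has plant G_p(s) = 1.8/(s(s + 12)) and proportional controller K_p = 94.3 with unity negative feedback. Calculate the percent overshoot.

From 1 + K_pG_p(s) = 0: s² + 12s + 169.7 = 0 ⇒ ω_n = 13.03, ζ = 0.4605.
%OS = 100·exp(−πζ/√(1−ζ²)) = 100·exp(−π·0.4605/√0.7879) = 19.6%.

19.6%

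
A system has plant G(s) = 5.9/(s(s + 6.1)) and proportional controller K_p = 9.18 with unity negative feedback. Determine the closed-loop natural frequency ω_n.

ω_n = 7.36 rad/s

With unity feedback the closed-loop characteristic equation is s² + 6.1s + 9.18·5.9 = s² + 6.1s + 54.16 = 0.
Matching s² + 2ζω_n s + ω_n²: ω_n = √54.16 = 7.359 rad/s and 2ζω_n = 6.1, so ζ = 6.1/(2·7.359) = 0.414.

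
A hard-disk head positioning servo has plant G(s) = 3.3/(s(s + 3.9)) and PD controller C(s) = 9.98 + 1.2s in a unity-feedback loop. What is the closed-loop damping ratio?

Forward path: (9.98 + 1.2s)·3.3/(s(s+3.9)). The closed-loop characteristic equation is s² + (3.9 + 3.3·1.2)s + 3.3·9.98 = 0.
That is s² + 7.86s + 32.93 = 0, so ω_n = 5.739 rad/s and ζ = 7.86/(2·5.739) = 0.6848.

ζ = 0.685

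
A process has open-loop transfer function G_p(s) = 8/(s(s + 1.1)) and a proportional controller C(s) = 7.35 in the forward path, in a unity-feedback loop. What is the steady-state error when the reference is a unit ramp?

The loop has one pole at the origin (type 1). Velocity error constant K_v = lim_{s→0} s·C(s)G_p(s) = 7.35·8/1.1 = 53.45.
Steady-state error to a unit ramp: e_ss = 1/K_v = 0.0187.

0.0187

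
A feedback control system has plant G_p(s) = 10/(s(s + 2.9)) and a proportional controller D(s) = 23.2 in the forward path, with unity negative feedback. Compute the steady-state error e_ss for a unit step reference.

0

The open loop D(s)G_p(s) has a pole at the origin (type 1), so the static position error constant is infinite and e_ss = 1/(1+∞) = 0.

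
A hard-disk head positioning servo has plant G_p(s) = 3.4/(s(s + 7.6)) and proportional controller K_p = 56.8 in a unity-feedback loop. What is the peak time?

From 1 + K_pG_p(s) = 0: s² + 7.6s + 193.1 = 0 ⇒ ω_n = 13.9, ζ = 0.2734.
Damped frequency ω_d = ω_n√(1−ζ²) = 13.37 rad/s, so peak time T_p = π/ω_d = 0.235 s.

T_p = 0.235 s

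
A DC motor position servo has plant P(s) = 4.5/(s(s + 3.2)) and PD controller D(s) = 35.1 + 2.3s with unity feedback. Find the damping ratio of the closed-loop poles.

Forward path: (35.1 + 2.3s)·4.5/(s(s+3.2)). The closed-loop characteristic equation is s² + (3.2 + 4.5·2.3)s + 4.5·35.1 = 0.
That is s² + 13.55s + 158 = 0, so ω_n = 12.57 rad/s and ζ = 13.55/(2·12.57) = 0.5391.

ζ = 0.539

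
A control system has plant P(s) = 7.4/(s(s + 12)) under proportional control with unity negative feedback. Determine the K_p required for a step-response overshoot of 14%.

From %OS = 100·exp(−πζ/√(1−ζ²)) = 14%, ζ = −ln(0.14)/√(π²+ln²(0.14)) = 0.5305.
Characteristic equation s² + 12s + 7.4K_p = 0 gives ζ = 12/(2√(7.4K_p)).
Setting ζ = 0.5305: √(7.4K_p) = 12/(2·0.5305) = 11.31, so K_p = 127.9/7.4 = 17.3.

K_p = 17.3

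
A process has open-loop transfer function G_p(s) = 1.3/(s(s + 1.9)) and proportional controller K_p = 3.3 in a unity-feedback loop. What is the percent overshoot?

19.8%

From 1 + K_pG_p(s) = 0: s² + 1.9s + 4.29 = 0 ⇒ ω_n = 2.071, ζ = 0.4587.
%OS = 100·exp(−πζ/√(1−ζ²)) = 100·exp(−π·0.4587/√0.7896) = 19.8%.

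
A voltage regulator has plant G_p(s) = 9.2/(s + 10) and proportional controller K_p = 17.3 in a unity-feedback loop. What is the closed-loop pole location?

Closed-loop transfer function: T(s) = K_p·G_p(s)/(1 + K_p·G_p(s)) = 159.2/(s + 10 + 159.2) = 159.2/(s + 169.2).
The closed-loop pole is at s = −169.2.

s = -169.2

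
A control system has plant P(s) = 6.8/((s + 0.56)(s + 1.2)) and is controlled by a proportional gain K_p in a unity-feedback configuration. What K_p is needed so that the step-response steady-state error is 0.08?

For a type-0 loop with proportional control, e_ss = 1/(1 + K_p·P(0)).
P(0) = 10.12. Require 1/(1 + K_p·10.12) = 0.08, so 1 + 10.12·K_p = 12.5.
K_p = (12.5 − 1)/10.12 = 1.14.

K_p = 1.14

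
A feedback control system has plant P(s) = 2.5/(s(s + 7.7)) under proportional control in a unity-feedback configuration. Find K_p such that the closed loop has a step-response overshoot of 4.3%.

From %OS = 100·exp(−πζ/√(1−ζ²)) = 4.3%, ζ = −ln(0.043)/√(π²+ln²(0.043)) = 0.7077.
Characteristic equation s² + 7.7s + 2.5K_p = 0 gives ζ = 7.7/(2√(2.5K_p)).
Setting ζ = 0.7077: √(2.5K_p) = 7.7/(2·0.7077) = 5.44, so K_p = 29.6/2.5 = 11.8.

K_p = 11.8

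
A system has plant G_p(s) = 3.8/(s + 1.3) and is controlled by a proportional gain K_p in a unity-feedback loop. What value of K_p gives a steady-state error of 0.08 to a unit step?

The loop is type 0, so e_ss(step) = 1/(1 + K_pos) with K_pos = K_p·G_p(0).
G_p(0) = 2.923. Require 1/(1 + K_p·2.923) = 0.08, so 1 + 2.923·K_p = 12.5.
K_p = (12.5 − 1)/2.923 = 3.93.

K_p = 3.93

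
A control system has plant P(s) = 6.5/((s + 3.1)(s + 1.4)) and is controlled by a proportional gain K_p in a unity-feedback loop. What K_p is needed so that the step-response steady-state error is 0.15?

K_p = 3.78

For a type-0 loop with proportional control, e_ss = 1/(1 + K_p·P(0)).
P(0) = 1.498. Require 1/(1 + K_p·1.498) = 0.15, so 1 + 1.498·K_p = 6.667.
K_p = (6.667 − 1)/1.498 = 3.78.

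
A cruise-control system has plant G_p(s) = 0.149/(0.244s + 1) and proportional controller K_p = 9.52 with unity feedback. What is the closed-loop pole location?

s = -9.912

Closed loop: T(s) = K_p·G_p/(1+K_p·G_p) = 1.418/(0.244s + 1 + 1.418), with pole at s = −(1 + 1.418)/0.244 = −9.912.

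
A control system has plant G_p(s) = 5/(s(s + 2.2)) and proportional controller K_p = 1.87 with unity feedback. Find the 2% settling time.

T_s ≈ 3.64 s

Closed-loop characteristic equation: s² + 2.2s + 9.35 = 0, so ω_n = 3.058 rad/s and ζ = 2.2/(2·3.058) = 0.3597.
2% settling time T_s ≈ 4/(ζω_n) = 4/1.1 = 3.64 s.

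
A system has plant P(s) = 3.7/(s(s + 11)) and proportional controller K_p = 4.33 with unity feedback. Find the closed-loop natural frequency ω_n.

The closed-loop denominator is s(s+11) + 4.33·3.7 = s² + 11s + 16.02.
So ω_n² = 16.02 ⇒ ω_n = 4.003 rad/s, and ζ = 11/(2ω_n) = 1.37.

ω_n = 4 rad/s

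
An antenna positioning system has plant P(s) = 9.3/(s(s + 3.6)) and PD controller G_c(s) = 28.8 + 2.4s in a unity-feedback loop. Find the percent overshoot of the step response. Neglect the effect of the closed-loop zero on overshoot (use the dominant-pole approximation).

1.7%

Forward path: (28.8 + 2.4s)·9.3/(s(s+3.6)). The closed-loop characteristic equation is s² + (3.6 + 9.3·2.4)s + 9.3·28.8 = 0.
That is s² + 25.92s + 267.8 = 0, so ω_n = 16.37 rad/s and ζ = 25.92/(2·16.37) = 0.7919.
%OS = 100·exp(−πζ/√(1−ζ²)) = 1.7%.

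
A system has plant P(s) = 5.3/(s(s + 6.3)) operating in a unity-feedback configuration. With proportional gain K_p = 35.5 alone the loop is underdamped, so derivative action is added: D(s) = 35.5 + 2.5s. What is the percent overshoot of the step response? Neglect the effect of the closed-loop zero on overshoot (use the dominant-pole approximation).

4.11%

Forward path: (35.5 + 2.5s)·5.3/(s(s+6.3)). The closed-loop characteristic equation is s² + (6.3 + 5.3·2.5)s + 5.3·35.5 = 0.
That is s² + 19.55s + 188.2 = 0, so ω_n = 13.72 rad/s and ζ = 19.55/(2·13.72) = 0.7126.
%OS = 100·exp(−πζ/√(1−ζ²)) = 4.11%.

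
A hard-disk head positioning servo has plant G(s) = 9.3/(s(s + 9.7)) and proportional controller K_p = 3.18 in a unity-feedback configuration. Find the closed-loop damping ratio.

1 + K_p·G(s) = 0 gives s² + 9.7s + 29.57 = 0.
So ω_n² = 29.57 ⇒ ω_n = 5.438 rad/s, and ζ = 9.7/(2ω_n) = 0.892.

ζ = 0.892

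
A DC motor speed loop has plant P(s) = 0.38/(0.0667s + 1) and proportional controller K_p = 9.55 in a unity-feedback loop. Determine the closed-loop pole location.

s = -69.4

Closed loop: T(s) = K_p·P/(1+K_p·P) = 3.629/(0.0667s + 1 + 3.629), with pole at s = −(1 + 3.629)/0.0667 = −69.4.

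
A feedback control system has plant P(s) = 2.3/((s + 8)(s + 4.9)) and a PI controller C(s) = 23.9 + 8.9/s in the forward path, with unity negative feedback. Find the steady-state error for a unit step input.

0

The open loop C(s)P(s) has a pole at the origin (type 1), so the static position error constant is infinite and e_ss = 1/(1+∞) = 0.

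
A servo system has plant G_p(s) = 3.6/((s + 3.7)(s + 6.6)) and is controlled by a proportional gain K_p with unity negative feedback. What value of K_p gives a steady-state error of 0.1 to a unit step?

K_p = 61

Steady-state error for a unit step on this type-0 loop is 1/(1 + K_p·G_p(0)).
G_p(0) = 0.1474. Require 1/(1 + K_p·0.1474) = 0.1, so 1 + 0.1474·K_p = 10.
K_p = (10 − 1)/0.1474 = 61.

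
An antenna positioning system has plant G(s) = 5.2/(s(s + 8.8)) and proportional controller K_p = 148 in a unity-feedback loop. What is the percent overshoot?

From 1 + K_pG(s) = 0: s² + 8.8s + 769.6 = 0 ⇒ ω_n = 27.74, ζ = 0.1586.
%OS = 100·exp(−πζ/√(1−ζ²)) = 100·exp(−π·0.1586/√0.9748) = 60.4%.

60.4%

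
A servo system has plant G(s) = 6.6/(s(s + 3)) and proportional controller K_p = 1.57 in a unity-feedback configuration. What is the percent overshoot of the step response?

From 1 + K_pG(s) = 0: s² + 3s + 10.36 = 0 ⇒ ω_n = 3.219, ζ = 0.466.
%OS = 100·exp(−πζ/√(1−ζ²)) = 100·exp(−π·0.466/√0.7829) = 19.1%.

19.1%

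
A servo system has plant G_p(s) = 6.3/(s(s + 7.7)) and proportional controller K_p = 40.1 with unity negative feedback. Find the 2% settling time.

From 1 + K_pG_p(s) = 0: s² + 7.7s + 252.6 = 0 ⇒ ω_n = 15.89, ζ = 0.2422.
2% settling time T_s ≈ 4/(ζω_n) = 4/3.85 = 1.04 s.

T_s ≈ 1.04 s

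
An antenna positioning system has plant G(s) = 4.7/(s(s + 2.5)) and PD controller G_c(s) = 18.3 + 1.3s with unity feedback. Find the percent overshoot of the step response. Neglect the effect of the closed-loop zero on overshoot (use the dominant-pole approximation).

19.3%

Forward path: (18.3 + 1.3s)·4.7/(s(s+2.5)). The closed-loop characteristic equation is s² + (2.5 + 4.7·1.3)s + 4.7·18.3 = 0.
That is s² + 8.61s + 86.01 = 0, so ω_n = 9.274 rad/s and ζ = 8.61/(2·9.274) = 0.4642.
%OS = 100·exp(−πζ/√(1−ζ²)) = 19.3%.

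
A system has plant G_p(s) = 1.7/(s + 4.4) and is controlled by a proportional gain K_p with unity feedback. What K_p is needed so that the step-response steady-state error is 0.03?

For a type-0 loop with proportional control, e_ss = 1/(1 + K_p·G_p(0)).
G_p(0) = 0.3864. Require 1/(1 + K_p·0.3864) = 0.03, so 1 + 0.3864·K_p = 33.33.
K_p = (33.33 − 1)/0.3864 = 83.7.

K_p = 83.7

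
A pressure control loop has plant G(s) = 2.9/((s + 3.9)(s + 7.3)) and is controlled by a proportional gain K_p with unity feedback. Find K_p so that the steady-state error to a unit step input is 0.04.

Steady-state error for a unit step on this type-0 loop is 1/(1 + K_p·G(0)).
G(0) = 0.1019. Require 1/(1 + K_p·0.1019) = 0.04, so 1 + 0.1019·K_p = 25.
K_p = (25 − 1)/0.1019 = 236.

K_p = 236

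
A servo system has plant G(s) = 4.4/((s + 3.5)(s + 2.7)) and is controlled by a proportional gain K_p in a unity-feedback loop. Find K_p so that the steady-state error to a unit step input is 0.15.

K_p = 12.2

Steady-state error for a unit step on this type-0 loop is 1/(1 + K_p·G(0)).
G(0) = 0.4656. Require 1/(1 + K_p·0.4656) = 0.15, so 1 + 0.4656·K_p = 6.667.
K_p = (6.667 − 1)/0.4656 = 12.2.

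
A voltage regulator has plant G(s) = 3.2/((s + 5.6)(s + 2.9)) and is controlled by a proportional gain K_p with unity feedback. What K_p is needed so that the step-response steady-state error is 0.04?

Steady-state error for a unit step on this type-0 loop is 1/(1 + K_p·G(0)).
G(0) = 0.197. Require 1/(1 + K_p·0.197) = 0.04, so 1 + 0.197·K_p = 25.
K_p = (25 − 1)/0.197 = 122.

K_p = 122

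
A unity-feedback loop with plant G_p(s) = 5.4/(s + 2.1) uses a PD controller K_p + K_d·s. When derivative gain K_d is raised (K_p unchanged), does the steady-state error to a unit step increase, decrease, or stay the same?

unchanged

At s = 0 the derivative term contributes nothing: C(0) = K_p regardless of K_d, so K_pos = K_p·G_p(0) and e_ss are unchanged.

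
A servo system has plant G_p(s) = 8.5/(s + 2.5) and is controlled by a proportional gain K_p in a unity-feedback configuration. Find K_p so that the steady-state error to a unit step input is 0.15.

Steady-state error for a unit step on this type-0 loop is 1/(1 + K_p·G_p(0)).
G_p(0) = 3.4. Require 1/(1 + K_p·3.4) = 0.15, so 1 + 3.4·K_p = 6.667.
K_p = (6.667 − 1)/3.4 = 1.67.

K_p = 1.67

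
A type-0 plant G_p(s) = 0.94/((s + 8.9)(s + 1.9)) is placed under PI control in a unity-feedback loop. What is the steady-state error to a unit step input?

The PI controller's integrator makes the forward path type 1, so e_ss to a step is zero.

0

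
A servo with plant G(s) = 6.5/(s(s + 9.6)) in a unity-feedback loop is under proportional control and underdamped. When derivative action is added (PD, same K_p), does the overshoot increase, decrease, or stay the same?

decrease

The derivative term adds K·K_d to the s-coefficient of the characteristic equation, raising 2ζω_n while ω_n is unchanged; ζ increases, so overshoot decreases.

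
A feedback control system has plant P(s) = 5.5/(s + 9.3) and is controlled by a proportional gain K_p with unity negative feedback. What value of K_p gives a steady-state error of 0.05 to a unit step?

For a type-0 loop with proportional control, e_ss = 1/(1 + K_p·P(0)).
P(0) = 0.5914. Require 1/(1 + K_p·0.5914) = 0.05, so 1 + 0.5914·K_p = 20.
K_p = (20 − 1)/0.5914 = 32.1.

K_p = 32.1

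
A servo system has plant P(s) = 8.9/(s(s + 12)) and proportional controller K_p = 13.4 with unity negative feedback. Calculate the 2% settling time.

From 1 + K_pP(s) = 0: s² + 12s + 119.3 = 0 ⇒ ω_n = 10.92, ζ = 0.5494.
2% settling time T_s ≈ 4/(ζω_n) = 4/6 = 0.667 s.

T_s ≈ 0.667 s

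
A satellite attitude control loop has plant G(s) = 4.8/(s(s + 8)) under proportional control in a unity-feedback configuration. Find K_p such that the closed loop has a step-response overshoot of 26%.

K_p = 21.5

From %OS = 100·exp(−πζ/√(1−ζ²)) = 26%, ζ = −ln(0.26)/√(π²+ln²(0.26)) = 0.3941.
Characteristic equation s² + 8s + 4.8K_p = 0 gives ζ = 8/(2√(4.8K_p)).
Setting ζ = 0.3941: √(4.8K_p) = 8/(2·0.3941) = 10.15, so K_p = 103/4.8 = 21.5.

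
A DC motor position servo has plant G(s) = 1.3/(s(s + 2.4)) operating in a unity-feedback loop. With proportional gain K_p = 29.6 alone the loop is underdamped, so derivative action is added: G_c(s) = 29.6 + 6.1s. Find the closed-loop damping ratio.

ζ = 0.833

Forward path: (29.6 + 6.1s)·1.3/(s(s+2.4)). The closed-loop characteristic equation is s² + (2.4 + 1.3·6.1)s + 1.3·29.6 = 0.
That is s² + 10.33s + 38.48 = 0, so ω_n = 6.203 rad/s and ζ = 10.33/(2·6.203) = 0.8326.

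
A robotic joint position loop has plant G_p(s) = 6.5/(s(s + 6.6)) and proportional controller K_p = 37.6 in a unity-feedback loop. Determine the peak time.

The closed-loop denominator s² + 6.6s + 244.4 gives ω_n = √244.4 = 15.63 and ζ = 6.6/(2ω_n) = 0.2111.
Damped frequency ω_d = ω_n√(1−ζ²) = 15.28 rad/s, so peak time T_p = π/ω_d = 0.206 s.

T_p = 0.206 s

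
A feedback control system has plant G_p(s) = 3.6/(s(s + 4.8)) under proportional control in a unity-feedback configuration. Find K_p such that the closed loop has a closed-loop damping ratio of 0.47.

K_p = 7.24

Closed-loop characteristic equation: s² + 4.8s + K_p·3.6 = 0.
So ω_n = √(3.6K_p) and 2ζω_n = 4.8, giving ζ = 4.8/(2√(3.6K_p)).
Setting ζ = 0.47: √(3.6K_p) = 4.8/(2·0.47) = 5.106, so K_p = 26.08/3.6 = 7.24.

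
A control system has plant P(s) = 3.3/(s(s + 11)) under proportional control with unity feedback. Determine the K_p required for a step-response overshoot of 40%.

From %OS = 100·exp(−πζ/√(1−ζ²)) = 40%, ζ = −ln(0.4)/√(π²+ln²(0.4)) = 0.28.
Characteristic equation s² + 11s + 3.3K_p = 0 gives ζ = 11/(2√(3.3K_p)).
Setting ζ = 0.28: √(3.3K_p) = 11/(2·0.28) = 19.64, so K_p = 385.8/3.3 = 117.

K_p = 117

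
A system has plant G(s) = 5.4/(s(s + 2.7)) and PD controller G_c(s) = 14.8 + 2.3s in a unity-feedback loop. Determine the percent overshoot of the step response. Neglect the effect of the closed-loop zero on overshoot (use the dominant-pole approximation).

0.689%

Forward path: (14.8 + 2.3s)·5.4/(s(s+2.7)). The closed-loop characteristic equation is s² + (2.7 + 5.4·2.3)s + 5.4·14.8 = 0.
That is s² + 15.12s + 79.92 = 0, so ω_n = 8.94 rad/s and ζ = 15.12/(2·8.94) = 0.8457.
%OS = 100·exp(−πζ/√(1−ζ²)) = 0.689%.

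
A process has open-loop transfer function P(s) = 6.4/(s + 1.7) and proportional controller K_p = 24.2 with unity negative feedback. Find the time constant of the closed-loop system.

τ = 0.00639 s

Closed-loop transfer function: T(s) = K_p·P(s)/(1 + K_p·P(s)) = 154.9/(s + 1.7 + 154.9) = 154.9/(s + 156.6).
Time constant τ = 1/156.6 = 0.00639 s.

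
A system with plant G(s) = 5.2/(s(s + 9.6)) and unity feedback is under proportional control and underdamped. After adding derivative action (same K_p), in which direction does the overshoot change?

The derivative term adds K·K_d to the s-coefficient of the characteristic equation, raising 2ζω_n while ω_n is unchanged; ζ increases, so overshoot decreases.

decrease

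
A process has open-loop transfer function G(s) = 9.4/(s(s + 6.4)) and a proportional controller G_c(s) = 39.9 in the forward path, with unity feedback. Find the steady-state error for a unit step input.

The open loop G_c(s)G(s) has a pole at the origin (type 1), so the static position error constant is infinite and e_ss = 1/(1+∞) = 0.

0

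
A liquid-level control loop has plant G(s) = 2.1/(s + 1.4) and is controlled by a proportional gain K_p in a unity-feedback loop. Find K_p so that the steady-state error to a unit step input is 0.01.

For a type-0 loop with proportional control, e_ss = 1/(1 + K_p·G(0)).
G(0) = 1.5. Require 1/(1 + K_p·1.5) = 0.01, so 1 + 1.5·K_p = 100.
K_p = (100 − 1)/1.5 = 66.

K_p = 66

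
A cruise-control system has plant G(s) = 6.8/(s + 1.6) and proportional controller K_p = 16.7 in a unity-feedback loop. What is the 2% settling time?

T_s ≈ 0.0347 s

Closed-loop transfer function: T(s) = K_p·G(s)/(1 + K_p·G(s)) = 113.6/(s + 1.6 + 113.6) = 113.6/(s + 115.2).
Time constant τ = 1/115.2 = 0.008684 s, so the 2% settling time is about 4τ = 0.0347 s.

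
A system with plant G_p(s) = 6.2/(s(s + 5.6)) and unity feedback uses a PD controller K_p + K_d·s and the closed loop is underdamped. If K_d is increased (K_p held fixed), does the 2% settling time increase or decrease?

decrease

Characteristic equation s² + (5.6 + 6.2K_d)s + 6.2K_p = 0: raising K_d increases ζω_n = (5.6+6.2K_d)/2 while the loop stays underdamped, so T_s ≈ 4/(ζω_n) decreases.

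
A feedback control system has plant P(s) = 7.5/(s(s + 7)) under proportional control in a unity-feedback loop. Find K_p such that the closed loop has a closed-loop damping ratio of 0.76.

K_p = 2.83

Closed-loop characteristic equation: s² + 7s + K_p·7.5 = 0.
So ω_n = √(7.5K_p) and 2ζω_n = 7, giving ζ = 7/(2√(7.5K_p)).
Setting ζ = 0.76: √(7.5K_p) = 7/(2·0.76) = 4.605, so K_p = 21.21/7.5 = 2.83.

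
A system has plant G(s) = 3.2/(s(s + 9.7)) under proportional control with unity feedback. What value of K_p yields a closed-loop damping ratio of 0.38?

Closed-loop characteristic equation: s² + 9.7s + K_p·3.2 = 0.
So ω_n = √(3.2K_p) and 2ζω_n = 9.7, giving ζ = 9.7/(2√(3.2K_p)).
Setting ζ = 0.38: √(3.2K_p) = 9.7/(2·0.38) = 12.76, so K_p = 162.9/3.2 = 50.9.

K_p = 50.9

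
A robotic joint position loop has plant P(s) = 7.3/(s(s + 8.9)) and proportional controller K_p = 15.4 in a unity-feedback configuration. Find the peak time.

T_p = 0.326 s

Closed-loop characteristic equation: s² + 8.9s + 112.4 = 0, so ω_n = 10.6 rad/s and ζ = 8.9/(2·10.6) = 0.4197.
Damped frequency ω_d = ω_n√(1−ζ²) = 9.624 rad/s, so peak time T_p = π/ω_d = 0.326 s.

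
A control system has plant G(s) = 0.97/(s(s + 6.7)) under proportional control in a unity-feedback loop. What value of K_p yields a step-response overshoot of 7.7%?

From %OS = 100·exp(−πζ/√(1−ζ²)) = 7.7%, ζ = −ln(0.077)/√(π²+ln²(0.077)) = 0.6323.
Characteristic equation s² + 6.7s + 0.97K_p = 0 gives ζ = 6.7/(2√(0.97K_p)).
Setting ζ = 0.6323: √(0.97K_p) = 6.7/(2·0.6323) = 5.298, so K_p = 28.07/0.97 = 28.9.

K_p = 28.9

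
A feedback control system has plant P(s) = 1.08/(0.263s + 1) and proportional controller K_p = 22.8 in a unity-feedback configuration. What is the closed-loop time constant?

Closed loop: T(s) = K_p·P/(1+K_p·P) = 24.62/(0.263s + 1 + 24.62), with pole at s = −(1 + 24.62)/0.263 = −97.43.
Closed-loop time constant τ = 1/97.43 = 0.0103 s.

τ = 0.0103 s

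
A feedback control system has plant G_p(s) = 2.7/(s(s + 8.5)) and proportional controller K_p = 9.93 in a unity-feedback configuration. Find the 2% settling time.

The closed-loop denominator s² + 8.5s + 26.81 gives ω_n = √26.81 = 5.178 and ζ = 8.5/(2ω_n) = 0.8208.
2% settling time T_s ≈ 4/(ζω_n) = 4/4.25 = 0.941 s.

T_s ≈ 0.941 s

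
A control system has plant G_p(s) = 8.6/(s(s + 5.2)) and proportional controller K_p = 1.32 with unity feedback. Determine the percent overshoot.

2.21%

Closed-loop characteristic equation: s² + 5.2s + 11.35 = 0, so ω_n = 3.369 rad/s and ζ = 5.2/(2·3.369) = 0.7717.
%OS = 100·exp(−πζ/√(1−ζ²)) = 100·exp(−π·0.7717/√0.4045) = 2.21%.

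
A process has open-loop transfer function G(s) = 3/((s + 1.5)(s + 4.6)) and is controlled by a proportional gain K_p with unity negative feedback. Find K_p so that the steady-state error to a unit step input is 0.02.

K_p = 113

For a type-0 loop with proportional control, e_ss = 1/(1 + K_p·G(0)).
G(0) = 0.4348. Require 1/(1 + K_p·0.4348) = 0.02, so 1 + 0.4348·K_p = 50.
K_p = (50 − 1)/0.4348 = 113.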